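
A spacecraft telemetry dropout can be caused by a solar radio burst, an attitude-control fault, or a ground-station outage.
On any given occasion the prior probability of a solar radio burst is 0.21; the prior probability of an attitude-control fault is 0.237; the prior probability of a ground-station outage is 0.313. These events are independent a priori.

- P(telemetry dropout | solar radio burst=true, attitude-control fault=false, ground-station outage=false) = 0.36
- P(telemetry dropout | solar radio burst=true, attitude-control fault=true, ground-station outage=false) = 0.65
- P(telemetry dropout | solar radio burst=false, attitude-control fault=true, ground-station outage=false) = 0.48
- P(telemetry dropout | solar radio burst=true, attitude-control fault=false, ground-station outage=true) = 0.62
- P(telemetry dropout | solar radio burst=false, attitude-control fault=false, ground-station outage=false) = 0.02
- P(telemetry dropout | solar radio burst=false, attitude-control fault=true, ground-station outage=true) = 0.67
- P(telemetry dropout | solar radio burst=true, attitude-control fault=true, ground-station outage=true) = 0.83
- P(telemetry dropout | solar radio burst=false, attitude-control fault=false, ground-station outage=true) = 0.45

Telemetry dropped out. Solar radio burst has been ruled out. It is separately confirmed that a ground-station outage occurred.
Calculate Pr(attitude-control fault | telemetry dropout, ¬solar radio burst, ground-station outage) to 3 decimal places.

Pr(attitude-control fault | telemetry dropout, ¬solar radio burst, ground-station outage) ≈ 0.316

For the numerator, keep only attitude-control fault=true terms: 0.67×0.237 = 0.158790
Normalizer over all consistent configurations: 0.45×0.763 + 0.67×0.237 = 0.502140
P(attitude-control fault | telemetry dropout, ¬solar radio burst, ground-station outage) = 0.158790/0.502140 ≈ 0.316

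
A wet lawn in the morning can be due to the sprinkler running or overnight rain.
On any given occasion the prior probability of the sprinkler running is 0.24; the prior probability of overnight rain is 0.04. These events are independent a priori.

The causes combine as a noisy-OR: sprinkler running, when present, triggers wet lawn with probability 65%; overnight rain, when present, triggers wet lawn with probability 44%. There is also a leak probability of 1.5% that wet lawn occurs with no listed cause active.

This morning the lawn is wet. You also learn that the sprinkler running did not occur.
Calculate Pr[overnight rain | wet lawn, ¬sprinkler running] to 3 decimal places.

Pr[overnight rain | wet lawn, ¬sprinkler running] ≈ 0.555

Under noisy-OR, P(wet lawn | causes) = 1 − (1−0.015)·∏(1−qᵢ) over the active causes.
P(wet lawn | ¬sprinkler running) = 0.015×0.96 + 0.4484×0.04 = 0.014400 + 0.017936 = 0.032336
The overnight rain-present share is 0.4484×0.04 = 0.017936.
Hence the posterior is 0.017936/0.032336 ≈ 0.555.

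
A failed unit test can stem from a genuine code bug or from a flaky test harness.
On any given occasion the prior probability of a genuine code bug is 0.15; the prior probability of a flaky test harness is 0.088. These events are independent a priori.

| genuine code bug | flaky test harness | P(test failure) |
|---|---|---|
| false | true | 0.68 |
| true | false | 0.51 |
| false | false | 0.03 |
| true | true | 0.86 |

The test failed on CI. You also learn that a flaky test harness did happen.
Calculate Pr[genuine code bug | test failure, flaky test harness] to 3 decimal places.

Weight on genuine code bug=true, given the evidence: 0.86×0.15 = 0.129000
Denominator P(test failure | flaky test harness): 0.68×0.85 + 0.86×0.15 = 0.707000
P(genuine code bug | test failure, flaky test harness) = 0.129000/0.707000 ≈ 0.182

Pr[genuine code bug | test failure, flaky test harness] ≈ 0.182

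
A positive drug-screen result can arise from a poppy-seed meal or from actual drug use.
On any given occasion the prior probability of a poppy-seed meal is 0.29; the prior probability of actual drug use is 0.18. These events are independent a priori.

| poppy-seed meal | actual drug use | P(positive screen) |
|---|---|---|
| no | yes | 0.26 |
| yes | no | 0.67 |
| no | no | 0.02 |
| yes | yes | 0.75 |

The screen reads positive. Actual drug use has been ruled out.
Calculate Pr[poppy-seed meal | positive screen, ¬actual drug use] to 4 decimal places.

P(positive screen | ¬actual drug use) = 0.02·0.71 + 0.67·0.29 = 0.014200 + 0.194300 = 0.208500
Restricting to configurations with poppy-seed meal present: 0.67·0.29 = 0.194300.
Hence the posterior is 0.194300/0.208500 ≈ 0.9319.

Pr[poppy-seed meal | positive screen, ¬actual drug use] ≈ 0.9319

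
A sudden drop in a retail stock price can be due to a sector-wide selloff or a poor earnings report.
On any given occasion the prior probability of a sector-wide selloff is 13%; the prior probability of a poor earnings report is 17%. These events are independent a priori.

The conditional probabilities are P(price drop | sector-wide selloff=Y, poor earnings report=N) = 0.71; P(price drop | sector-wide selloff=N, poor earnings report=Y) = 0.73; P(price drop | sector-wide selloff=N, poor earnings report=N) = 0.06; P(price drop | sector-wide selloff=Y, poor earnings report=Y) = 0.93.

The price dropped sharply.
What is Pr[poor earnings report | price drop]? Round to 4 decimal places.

Pr[poor earnings report | price drop] ≈ 0.5173

Enumerate the 4 (sector-wide selloff, poor earnings report) configurations and weight by the priors:
  P(price drop) = 0.06·0.87·0.83 + 0.73·0.87·0.17 + 0.71·0.13·0.83 + 0.93·0.13·0.17
        = 0.043326 + 0.107967 + 0.076609 + 0.020553 = 0.248455
Keeping only the poor earnings report-present terms gives 0.128520, so
  P(poor earnings report | price drop) = 0.128520 / 0.248455 ≈ 0.5173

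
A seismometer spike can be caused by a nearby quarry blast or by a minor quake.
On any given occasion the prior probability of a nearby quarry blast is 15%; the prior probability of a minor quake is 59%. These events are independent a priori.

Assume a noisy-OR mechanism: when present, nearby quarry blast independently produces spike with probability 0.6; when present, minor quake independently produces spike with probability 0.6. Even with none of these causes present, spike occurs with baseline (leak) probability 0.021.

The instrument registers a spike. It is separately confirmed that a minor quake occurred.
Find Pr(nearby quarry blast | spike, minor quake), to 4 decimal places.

Pr(nearby quarry blast | spike, minor quake) ≈ 0.1965

Under noisy-OR, P(spike | causes) = 1 − (1−0.021)·∏(1−qᵢ) over the active causes.
Weight on nearby quarry blast=true, given the evidence: 0.84336*0.15 = 0.126504
Normalizer over all consistent configurations: 0.6084*0.85 + 0.84336*0.15 = 0.643644
P(nearby quarry blast | spike, minor quake) = 0.126504/0.643644 ≈ 0.1965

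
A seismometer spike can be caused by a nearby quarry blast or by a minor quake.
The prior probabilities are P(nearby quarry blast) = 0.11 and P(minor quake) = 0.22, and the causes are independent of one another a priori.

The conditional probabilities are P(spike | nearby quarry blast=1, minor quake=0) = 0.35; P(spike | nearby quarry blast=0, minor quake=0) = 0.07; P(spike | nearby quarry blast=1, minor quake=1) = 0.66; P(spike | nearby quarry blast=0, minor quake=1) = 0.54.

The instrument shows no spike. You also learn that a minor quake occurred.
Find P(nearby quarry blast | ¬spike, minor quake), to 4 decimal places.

P(¬spike | minor quake) = 0.46·0.89 + 0.34·0.11 = 0.409400 + 0.037400 = 0.446800
Restricting to configurations with nearby quarry blast present: 0.34·0.11 = 0.037400.
P(nearby quarry blast | ¬spike, minor quake) = 0.037400 / 0.446800 ≈ 0.0837

P(nearby quarry blast | ¬spike, minor quake) ≈ 0.0837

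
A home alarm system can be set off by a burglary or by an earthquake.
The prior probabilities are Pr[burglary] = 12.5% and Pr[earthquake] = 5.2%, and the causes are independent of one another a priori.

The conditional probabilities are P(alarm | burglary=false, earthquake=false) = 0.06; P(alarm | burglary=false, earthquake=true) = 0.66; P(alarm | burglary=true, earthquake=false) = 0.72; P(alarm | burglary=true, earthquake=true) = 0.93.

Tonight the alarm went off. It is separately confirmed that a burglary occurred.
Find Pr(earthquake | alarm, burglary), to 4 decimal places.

Weight on earthquake=true, given the evidence: 0.93×0.052 = 0.048360
The normalizing constant is 0.72×0.948 + 0.93×0.052 = 0.730920
P(earthquake | alarm, burglary) = 0.048360/0.730920 ≈ 0.0662

Pr(earthquake | alarm, burglary) ≈ 0.0662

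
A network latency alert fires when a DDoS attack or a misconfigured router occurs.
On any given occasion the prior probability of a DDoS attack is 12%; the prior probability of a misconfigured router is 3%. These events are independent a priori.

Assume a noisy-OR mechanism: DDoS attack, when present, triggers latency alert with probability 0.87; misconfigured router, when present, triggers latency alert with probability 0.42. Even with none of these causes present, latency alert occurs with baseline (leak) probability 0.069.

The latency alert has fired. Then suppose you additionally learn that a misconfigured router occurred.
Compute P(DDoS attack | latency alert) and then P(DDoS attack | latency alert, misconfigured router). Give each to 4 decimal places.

P(DDoS attack | latency alert) ≈ 0.5980; P(DDoS attack | latency alert, misconfigured router) ≈ 0.2161

Under noisy-OR, P(latency alert | causes) = 1 − (1−0.069)·∏(1−qᵢ) over the active causes.
For the numerator, keep only DDoS attack=true terms: 0.102312 + 0.003347 = 0.105659
Normalizer over all consistent configurations: 0.069×0.88×0.97 + 0.46002×0.88×0.03 + 0.87897×0.12×0.97 + 0.929803×0.12×0.03 = 0.176702
Posterior = 0.105659 / 0.176702 ≈ 0.5980

With the extra evidence:
P(latency alert | misconfigured router) = 0.46002×0.88 + 0.929803×0.12 = 0.404818 + 0.111576 = 0.516394
Restricting to configurations with DDoS attack present: 0.929803×0.12 = 0.111576.
P(DDoS attack | latency alert, misconfigured router) = 0.111576 / 0.516394 ≈ 0.2161
Conditioning on misconfigured router lowers the posterior on DDoS attack: the classic explaining-away effect in a common-effect structure.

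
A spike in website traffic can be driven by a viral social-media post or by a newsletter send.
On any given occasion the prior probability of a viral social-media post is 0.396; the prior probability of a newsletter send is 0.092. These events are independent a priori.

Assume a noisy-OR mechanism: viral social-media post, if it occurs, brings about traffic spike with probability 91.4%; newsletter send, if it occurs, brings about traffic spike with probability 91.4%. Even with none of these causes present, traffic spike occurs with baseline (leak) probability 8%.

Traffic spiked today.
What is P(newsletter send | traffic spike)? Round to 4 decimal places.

P(newsletter send | traffic spike) ≈ 0.1889

Under noisy-OR, P(traffic spike | causes) = 1 − (1−0.08)·∏(1−qᵢ) over the active causes.
By total probability over the 4 (viral social-media post, newsletter send) configurations:
  P(traffic spike) = 0.08*0.604*0.908 + 0.92088*0.604*0.092 + 0.92088*0.396*0.908 + 0.993196*0.396*0.092
        = 0.043875 + 0.051171 + 0.331119 + 0.036184 = 0.462349
Configurations with newsletter send contribute 0.087355, so
  P(newsletter send | traffic spike) = 0.087355 / 0.462349 ≈ 0.1889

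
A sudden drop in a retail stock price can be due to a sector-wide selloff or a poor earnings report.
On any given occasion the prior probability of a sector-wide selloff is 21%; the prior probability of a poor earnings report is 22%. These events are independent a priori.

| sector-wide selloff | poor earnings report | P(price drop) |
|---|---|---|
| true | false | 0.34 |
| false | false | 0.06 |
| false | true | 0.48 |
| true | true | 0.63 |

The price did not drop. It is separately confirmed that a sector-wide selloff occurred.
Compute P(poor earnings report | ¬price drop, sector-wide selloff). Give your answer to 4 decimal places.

P(¬price drop | sector-wide selloff) = 0.66·0.78 + 0.37·0.22 = 0.514800 + 0.081400 = 0.596200
The poor earnings report-present share is 0.37·0.22 = 0.081400.
P(poor earnings report | ¬price drop, sector-wide selloff) = 0.081400 / 0.596200 ≈ 0.1365

P(poor earnings report | ¬price drop, sector-wide selloff) ≈ 0.1365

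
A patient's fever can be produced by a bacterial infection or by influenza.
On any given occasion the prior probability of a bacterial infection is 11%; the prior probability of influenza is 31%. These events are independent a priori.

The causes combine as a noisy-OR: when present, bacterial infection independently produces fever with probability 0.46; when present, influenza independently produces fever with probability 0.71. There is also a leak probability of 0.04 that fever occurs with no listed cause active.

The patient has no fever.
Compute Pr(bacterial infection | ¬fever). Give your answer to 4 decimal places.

Pr(bacterial infection | ¬fever) ≈ 0.0626

Under noisy-OR, P(fever | causes) = 1 − (1−0.04)·∏(1−qᵢ) over the active causes.
Enumerate the 4 (bacterial infection, influenza) configurations and weight by the priors:
  P(¬fever) = 0.96·0.89·0.69 + 0.2784·0.89·0.31 + 0.5184·0.11·0.69 + 0.150336·0.11·0.31
        = 0.589536 + 0.076811 + 0.039347 + 0.005126 = 0.710820
Keeping only the bacterial infection-present terms gives 0.044473, so
  P(bacterial infection | ¬fever) = 0.044473 / 0.710820 ≈ 0.0626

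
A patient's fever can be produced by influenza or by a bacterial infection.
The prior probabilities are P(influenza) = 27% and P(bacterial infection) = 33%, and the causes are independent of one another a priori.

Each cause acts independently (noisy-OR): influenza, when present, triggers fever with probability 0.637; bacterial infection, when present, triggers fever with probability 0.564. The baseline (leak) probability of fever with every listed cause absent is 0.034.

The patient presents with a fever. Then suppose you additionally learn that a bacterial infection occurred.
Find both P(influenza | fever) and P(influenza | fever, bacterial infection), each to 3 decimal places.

Under noisy-OR, P(fever | causes) = 1 − (1−0.034)·∏(1−qᵢ) over the active causes.
Enumerate the 4 (influenza, bacterial infection) configurations and weight by the priors:
  P(fever) = 0.034×0.73×0.67 + 0.578824×0.73×0.33 + 0.649342×0.27×0.67 + 0.847113×0.27×0.33
        = 0.016629 + 0.139439 + 0.117466 + 0.075478 = 0.349012
The terms with influenza present sum to 0.192944, so
  P(influenza | fever) = 0.192944 / 0.349012 ≈ 0.553

Now also conditioning on bacterial infection=true:
Enumerate both values of influenza and weight by the priors:
  P(fever | bacterial infection) = 0.578824·0.73 + 0.847113·0.27
        = 0.422542 + 0.228721 = 0.651263
Configurations with influenza contribute 0.228721, so
  P(influenza | fever, bacterial infection) = 0.228721 / 0.651263 ≈ 0.351
— bacterial infection explains away the evidence for influenza.

P(influenza | fever) ≈ 0.553; P(influenza | fever, bacterial infection) ≈ 0.351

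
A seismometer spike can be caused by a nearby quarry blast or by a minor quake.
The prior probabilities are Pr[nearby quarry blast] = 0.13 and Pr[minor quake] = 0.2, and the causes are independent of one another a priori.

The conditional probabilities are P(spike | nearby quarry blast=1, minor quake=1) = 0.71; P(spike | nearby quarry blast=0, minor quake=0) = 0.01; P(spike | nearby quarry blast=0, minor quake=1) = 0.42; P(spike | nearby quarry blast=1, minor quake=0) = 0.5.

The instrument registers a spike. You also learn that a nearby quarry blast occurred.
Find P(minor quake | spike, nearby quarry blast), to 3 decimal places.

Numerator (weight on configurations with minor quake): 0.71*0.2 = 0.142000
Normalizer over all consistent configurations: 0.5*0.8 + 0.71*0.2 = 0.542000
Posterior = 0.142000 / 0.542000 ≈ 0.262

P(minor quake | spike, nearby quarry blast) ≈ 0.262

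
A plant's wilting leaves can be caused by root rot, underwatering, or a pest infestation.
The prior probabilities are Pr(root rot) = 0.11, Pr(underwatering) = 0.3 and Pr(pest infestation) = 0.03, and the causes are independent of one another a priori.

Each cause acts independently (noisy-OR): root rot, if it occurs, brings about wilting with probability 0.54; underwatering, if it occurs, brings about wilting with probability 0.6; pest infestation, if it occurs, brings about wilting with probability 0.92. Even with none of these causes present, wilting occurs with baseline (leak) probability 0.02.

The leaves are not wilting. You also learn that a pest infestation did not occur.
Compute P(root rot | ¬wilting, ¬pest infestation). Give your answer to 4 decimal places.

Under noisy-OR, P(wilting | causes) = 1 − (1−0.02)·∏(1−qᵢ) over the active causes.
Enumerate the 4 (root rot, underwatering) configurations and weight by the priors:
  P(¬wilting | ¬pest infestation) = 0.98×0.89×0.7 + 0.392×0.89×0.3 + 0.4508×0.11×0.7 + 0.18032×0.11×0.3
        = 0.610540 + 0.104664 + 0.034712 + 0.005951 = 0.755867
Keeping only the root rot-present terms gives 0.040663, so
  P(root rot | ¬wilting, ¬pest infestation) = 0.040663 / 0.755867 ≈ 0.0538

P(root rot | ¬wilting, ¬pest infestation) ≈ 0.0538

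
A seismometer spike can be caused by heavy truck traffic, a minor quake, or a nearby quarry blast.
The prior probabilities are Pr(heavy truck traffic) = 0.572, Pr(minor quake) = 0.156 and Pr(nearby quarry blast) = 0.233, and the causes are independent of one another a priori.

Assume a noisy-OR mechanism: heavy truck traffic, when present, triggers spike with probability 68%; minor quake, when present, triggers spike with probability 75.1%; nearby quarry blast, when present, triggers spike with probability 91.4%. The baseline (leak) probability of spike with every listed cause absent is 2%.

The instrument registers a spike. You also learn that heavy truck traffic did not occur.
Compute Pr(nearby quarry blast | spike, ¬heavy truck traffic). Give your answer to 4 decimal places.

Pr(nearby quarry blast | spike, ¬heavy truck traffic) ≈ 0.6759

Under noisy-OR, P(spike | causes) = 1 − (1−0.02)·∏(1−qᵢ) over the active causes.
Numerator (weight on configurations with nearby quarry blast): 0.180078 + 0.035585 = 0.215663
The normalizing constant is 0.02·0.844·0.767 + 0.91572·0.844·0.233 + 0.75598·0.156·0.767 + 0.979014·0.156·0.233 = 0.319065
P(nearby quarry blast | spike, ¬heavy truck traffic) = 0.215663/0.319065 ≈ 0.6759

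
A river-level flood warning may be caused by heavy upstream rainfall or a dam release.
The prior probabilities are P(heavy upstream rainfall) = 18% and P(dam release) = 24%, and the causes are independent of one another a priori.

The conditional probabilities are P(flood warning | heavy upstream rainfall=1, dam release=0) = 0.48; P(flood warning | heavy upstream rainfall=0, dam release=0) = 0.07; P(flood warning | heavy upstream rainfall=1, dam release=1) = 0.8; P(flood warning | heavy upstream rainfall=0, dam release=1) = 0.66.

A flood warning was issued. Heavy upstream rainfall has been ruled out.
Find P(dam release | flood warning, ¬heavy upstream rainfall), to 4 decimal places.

Numerator (weight on configurations with dam release): 0.66*0.24 = 0.158400
Denominator P(flood warning | ¬heavy upstream rainfall): 0.07*0.76 + 0.66*0.24 = 0.211600
P(dam release | flood warning, ¬heavy upstream rainfall) = 0.158400/0.211600 ≈ 0.7486

P(dam release | flood warning, ¬heavy upstream rainfall) ≈ 0.7486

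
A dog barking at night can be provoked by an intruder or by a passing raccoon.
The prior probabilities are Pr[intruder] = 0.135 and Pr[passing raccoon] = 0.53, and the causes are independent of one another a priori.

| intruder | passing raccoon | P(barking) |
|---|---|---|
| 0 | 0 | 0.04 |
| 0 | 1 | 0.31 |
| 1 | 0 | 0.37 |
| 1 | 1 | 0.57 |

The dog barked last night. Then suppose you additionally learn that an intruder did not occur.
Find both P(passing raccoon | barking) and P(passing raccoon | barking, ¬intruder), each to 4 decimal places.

P(passing raccoon | barking) ≈ 0.8215; P(passing raccoon | barking, ¬intruder) ≈ 0.8973

P(barking) = 0.04·0.865·0.47 + 0.31·0.865·0.53 + 0.37·0.135·0.47 + 0.57·0.135·0.53 = 0.016262 + 0.142120 + 0.023477 + 0.040784 = 0.222643
The passing raccoon-present share is 0.142120 + 0.040784 = 0.182904.
P(passing raccoon | barking) = 0.182904 / 0.222643 ≈ 0.8215

With the extra evidence:
Weight on passing raccoon=true, given the evidence: 0.31×0.53 = 0.164300
Normalizer over all consistent configurations: 0.04×0.47 + 0.31×0.53 = 0.183100
Posterior = 0.164300 / 0.183100 ≈ 0.8973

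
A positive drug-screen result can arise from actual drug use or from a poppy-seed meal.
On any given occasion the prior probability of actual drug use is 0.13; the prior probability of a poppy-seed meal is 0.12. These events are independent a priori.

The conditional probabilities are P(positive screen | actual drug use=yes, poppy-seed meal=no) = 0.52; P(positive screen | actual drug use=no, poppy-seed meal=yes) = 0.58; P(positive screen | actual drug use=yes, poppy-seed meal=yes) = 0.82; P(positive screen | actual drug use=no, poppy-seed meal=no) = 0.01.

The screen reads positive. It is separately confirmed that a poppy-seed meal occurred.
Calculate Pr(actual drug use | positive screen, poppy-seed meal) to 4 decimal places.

P(positive screen | poppy-seed meal) = 0.58×0.87 + 0.82×0.13 = 0.504600 + 0.106600 = 0.611200
The actual drug use-present share is 0.82×0.13 = 0.106600.
So P(actual drug use | positive screen, poppy-seed meal) = 0.106600/0.611200 ≈ 0.1744.

Pr(actual drug use | positive screen, poppy-seed meal) ≈ 0.1744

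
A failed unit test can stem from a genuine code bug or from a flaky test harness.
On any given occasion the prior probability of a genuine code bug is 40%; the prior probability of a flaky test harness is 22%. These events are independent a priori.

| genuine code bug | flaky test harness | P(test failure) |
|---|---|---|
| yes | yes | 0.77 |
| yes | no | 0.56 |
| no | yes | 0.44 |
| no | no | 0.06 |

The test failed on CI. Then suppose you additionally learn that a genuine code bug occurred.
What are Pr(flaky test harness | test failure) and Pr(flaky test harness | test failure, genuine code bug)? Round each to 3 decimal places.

P(test failure) = 0.06·0.6·0.78 + 0.44·0.6·0.22 + 0.56·0.4·0.78 + 0.77·0.4·0.22 = 0.028080 + 0.058080 + 0.174720 + 0.067760 = 0.328640
The flaky test harness-present share is 0.058080 + 0.067760 = 0.125840.
Hence the posterior is 0.125840/0.328640 ≈ 0.383.

With the extra evidence:
By total probability over both values of flaky test harness:
  P(test failure | genuine code bug) = 0.56×0.78 + 0.77×0.22
        = 0.436800 + 0.169400 = 0.606200
The terms with flaky test harness present sum to 0.169400, so
  P(flaky test harness | test failure, genuine code bug) = 0.169400 / 0.606200 ≈ 0.279
Conditioning on genuine code bug lowers the posterior on flaky test harness: the classic explaining-away effect in a common-effect structure.

Pr(flaky test harness | test failure) ≈ 0.383; Pr(flaky test harness | test failure, genuine code bug) ≈ 0.279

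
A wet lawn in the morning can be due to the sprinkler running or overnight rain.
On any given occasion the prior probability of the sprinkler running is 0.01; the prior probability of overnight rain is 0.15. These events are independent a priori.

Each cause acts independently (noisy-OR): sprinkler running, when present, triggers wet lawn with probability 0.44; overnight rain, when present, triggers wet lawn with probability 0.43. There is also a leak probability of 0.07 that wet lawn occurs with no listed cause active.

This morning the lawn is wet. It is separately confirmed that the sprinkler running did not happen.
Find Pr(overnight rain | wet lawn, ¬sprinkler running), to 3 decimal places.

Under noisy-OR, P(wet lawn | causes) = 1 − (1−0.07)·∏(1−qᵢ) over the active causes.
Weight on overnight rain=true, given the evidence: 0.4699·0.15 = 0.070485
Normalizer over all consistent configurations: 0.07·0.85 + 0.4699·0.15 = 0.129985
Posterior = 0.070485 / 0.129985 ≈ 0.542

Pr(overnight rain | wet lawn, ¬sprinkler running) ≈ 0.542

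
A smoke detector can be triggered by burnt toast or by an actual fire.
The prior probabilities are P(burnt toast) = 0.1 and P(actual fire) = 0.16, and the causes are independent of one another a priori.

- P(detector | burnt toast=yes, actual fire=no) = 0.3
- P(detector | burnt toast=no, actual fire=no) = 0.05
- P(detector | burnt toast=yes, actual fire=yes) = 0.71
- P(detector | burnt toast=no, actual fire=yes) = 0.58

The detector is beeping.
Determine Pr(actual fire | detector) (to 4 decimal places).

Pr(actual fire | detector) ≈ 0.6010

Numerator (weight on configurations with actual fire): 0.083520 + 0.011360 = 0.094880
Denominator P(detector): 0.05×0.9×0.84 + 0.58×0.9×0.16 + 0.3×0.1×0.84 + 0.71×0.1×0.16 = 0.157880
P(actual fire | detector) = 0.094880/0.157880 ≈ 0.6010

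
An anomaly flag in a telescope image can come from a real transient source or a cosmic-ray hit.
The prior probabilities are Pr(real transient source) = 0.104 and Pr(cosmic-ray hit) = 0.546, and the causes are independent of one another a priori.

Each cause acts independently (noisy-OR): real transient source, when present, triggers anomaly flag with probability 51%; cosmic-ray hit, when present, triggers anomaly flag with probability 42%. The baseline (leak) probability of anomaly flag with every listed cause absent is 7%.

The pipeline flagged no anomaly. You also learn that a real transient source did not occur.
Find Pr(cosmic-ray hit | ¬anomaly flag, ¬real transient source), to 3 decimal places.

Under noisy-OR, P(anomaly flag | causes) = 1 − (1−0.07)·∏(1−qᵢ) over the active causes.
P(¬anomaly flag | ¬real transient source) = 0.93*0.454 + 0.5394*0.546 = 0.422220 + 0.294512 = 0.716732
Restricting to configurations with cosmic-ray hit present: 0.5394*0.546 = 0.294512.
Hence the posterior is 0.294512/0.716732 ≈ 0.411.

Pr(cosmic-ray hit | ¬anomaly flag, ¬real transient source) ≈ 0.411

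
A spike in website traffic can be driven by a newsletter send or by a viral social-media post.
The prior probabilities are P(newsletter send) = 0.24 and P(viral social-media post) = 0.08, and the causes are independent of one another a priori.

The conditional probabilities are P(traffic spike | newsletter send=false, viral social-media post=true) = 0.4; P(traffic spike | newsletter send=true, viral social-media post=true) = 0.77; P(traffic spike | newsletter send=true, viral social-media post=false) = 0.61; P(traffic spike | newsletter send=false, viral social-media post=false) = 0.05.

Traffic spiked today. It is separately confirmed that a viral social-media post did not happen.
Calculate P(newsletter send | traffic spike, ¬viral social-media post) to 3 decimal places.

P(newsletter send | traffic spike, ¬viral social-media post) ≈ 0.794

Numerator (weight on configurations with newsletter send): 0.61*0.24 = 0.146400
The normalizing constant is 0.05*0.76 + 0.61*0.24 = 0.184400
Posterior = 0.146400 / 0.184400 ≈ 0.794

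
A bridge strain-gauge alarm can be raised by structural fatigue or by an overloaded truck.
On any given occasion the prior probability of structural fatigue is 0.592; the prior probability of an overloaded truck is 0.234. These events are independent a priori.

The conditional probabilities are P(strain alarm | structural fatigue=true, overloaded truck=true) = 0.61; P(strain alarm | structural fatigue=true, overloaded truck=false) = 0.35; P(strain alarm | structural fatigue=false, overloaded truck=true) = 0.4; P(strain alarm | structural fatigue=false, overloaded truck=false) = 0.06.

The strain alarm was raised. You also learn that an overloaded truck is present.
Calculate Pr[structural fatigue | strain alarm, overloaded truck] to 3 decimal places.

Pr[structural fatigue | strain alarm, overloaded truck] ≈ 0.689

P(strain alarm | overloaded truck) = 0.4·0.408 + 0.61·0.592 = 0.163200 + 0.361120 = 0.524320
Of this, 0.361120 comes from 0.61·0.592 (the structural fatigue=true cases).
Hence the posterior is 0.361120/0.524320 ≈ 0.689.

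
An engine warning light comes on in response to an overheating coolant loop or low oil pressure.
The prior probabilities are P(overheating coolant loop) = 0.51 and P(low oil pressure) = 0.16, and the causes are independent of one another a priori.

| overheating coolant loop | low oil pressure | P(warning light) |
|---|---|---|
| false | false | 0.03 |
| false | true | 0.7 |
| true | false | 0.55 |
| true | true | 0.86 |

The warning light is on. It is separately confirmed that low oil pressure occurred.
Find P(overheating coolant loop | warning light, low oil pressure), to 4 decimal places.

P(overheating coolant loop | warning light, low oil pressure) ≈ 0.5612

P(warning light | low oil pressure) = 0.7×0.49 + 0.86×0.51 = 0.343000 + 0.438600 = 0.781600
Restricting to configurations with overheating coolant loop present: 0.86×0.51 = 0.438600.
Hence the posterior is 0.438600/0.781600 ≈ 0.5612.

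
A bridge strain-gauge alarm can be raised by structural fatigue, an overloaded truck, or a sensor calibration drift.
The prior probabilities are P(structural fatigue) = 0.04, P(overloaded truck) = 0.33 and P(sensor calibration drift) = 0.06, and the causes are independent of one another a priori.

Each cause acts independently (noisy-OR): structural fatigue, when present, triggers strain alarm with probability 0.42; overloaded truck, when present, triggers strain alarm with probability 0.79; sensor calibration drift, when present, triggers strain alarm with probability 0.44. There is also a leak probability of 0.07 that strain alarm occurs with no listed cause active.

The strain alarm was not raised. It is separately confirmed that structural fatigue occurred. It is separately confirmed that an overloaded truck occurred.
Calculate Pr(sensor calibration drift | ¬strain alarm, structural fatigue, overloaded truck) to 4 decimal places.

Pr(sensor calibration drift | ¬strain alarm, structural fatigue, overloaded truck) ≈ 0.0345

Under noisy-OR, P(strain alarm | causes) = 1 − (1−0.07)·∏(1−qᵢ) over the active causes.
Enumerate both values of sensor calibration drift and weight by the priors:
  P(¬strain alarm | structural fatigue, overloaded truck) = 0.113274*0.94 + 0.063433*0.06
        = 0.106478 + 0.003806 = 0.110284
The terms with sensor calibration drift present sum to 0.003806, so
  P(sensor calibration drift | ¬strain alarm, structural fatigue, overloaded truck) = 0.003806 / 0.110284 ≈ 0.0345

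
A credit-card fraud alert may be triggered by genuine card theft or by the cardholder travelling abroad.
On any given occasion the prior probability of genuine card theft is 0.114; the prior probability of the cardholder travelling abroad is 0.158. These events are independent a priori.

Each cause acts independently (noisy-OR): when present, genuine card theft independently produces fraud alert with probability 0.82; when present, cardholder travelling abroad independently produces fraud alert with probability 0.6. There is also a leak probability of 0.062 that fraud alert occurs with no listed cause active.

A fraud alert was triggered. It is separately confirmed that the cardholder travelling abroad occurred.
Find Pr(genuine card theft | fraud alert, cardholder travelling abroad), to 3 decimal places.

Pr(genuine card theft | fraud alert, cardholder travelling abroad) ≈ 0.161

Under noisy-OR, P(fraud alert | causes) = 1 − (1−0.062)·∏(1−qᵢ) over the active causes.
Sum P(fraud alert|·) weighted by the priors over both values of genuine card theft:
  P(fraud alert | cardholder travelling abroad) = 0.6248·0.886 + 0.932464·0.114
        = 0.553573 + 0.106301 = 0.659874
Keeping only the genuine card theft-present terms gives 0.106301, so
  P(genuine card theft | fraud alert, cardholder travelling abroad) = 0.106301 / 0.659874 ≈ 0.161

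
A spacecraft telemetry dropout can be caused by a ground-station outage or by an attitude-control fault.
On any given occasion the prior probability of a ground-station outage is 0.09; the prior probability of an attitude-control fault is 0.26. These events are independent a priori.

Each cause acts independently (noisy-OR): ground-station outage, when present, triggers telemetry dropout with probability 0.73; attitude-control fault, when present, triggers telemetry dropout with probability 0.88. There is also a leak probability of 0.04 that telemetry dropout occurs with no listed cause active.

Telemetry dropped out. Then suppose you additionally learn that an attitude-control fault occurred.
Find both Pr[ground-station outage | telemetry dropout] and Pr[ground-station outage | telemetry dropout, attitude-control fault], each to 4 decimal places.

Under noisy-OR, P(telemetry dropout | causes) = 1 − (1−0.04)·∏(1−qᵢ) over the active causes.
P(telemetry dropout) = 0.04×0.91×0.74 + 0.8848×0.91×0.26 + 0.7408×0.09×0.74 + 0.968896×0.09×0.26 = 0.026936 + 0.209344 + 0.049337 + 0.022672 = 0.308289
The ground-station outage-present share is 0.049337 + 0.022672 = 0.072009.
P(ground-station outage | telemetry dropout) = 0.072009 / 0.308289 ≈ 0.2336

Now condition on the additional information:
Numerator (weight on configurations with ground-station outage): 0.968896*0.09 = 0.087201
Denominator P(telemetry dropout | attitude-control fault): 0.8848*0.91 + 0.968896*0.09 = 0.892369
P(ground-station outage | telemetry dropout, attitude-control fault) = 0.087201/0.892369 ≈ 0.0977
The drop from 0.2336 to 0.0977 is the explaining-away (discounting) effect.

Pr[ground-station outage | telemetry dropout] ≈ 0.2336; Pr[ground-station outage | telemetry dropout, attitude-control fault] ≈ 0.0977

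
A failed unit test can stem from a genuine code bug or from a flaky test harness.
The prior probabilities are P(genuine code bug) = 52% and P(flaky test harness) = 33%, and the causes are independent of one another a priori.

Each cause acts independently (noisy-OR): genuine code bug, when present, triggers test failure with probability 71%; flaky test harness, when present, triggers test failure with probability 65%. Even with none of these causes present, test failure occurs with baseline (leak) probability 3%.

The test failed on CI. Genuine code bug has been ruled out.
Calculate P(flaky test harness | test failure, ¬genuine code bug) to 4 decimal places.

P(flaky test harness | test failure, ¬genuine code bug) ≈ 0.9156

Under noisy-OR, P(test failure | causes) = 1 − (1−0.03)·∏(1−qᵢ) over the active causes.
Weight on flaky test harness=true, given the evidence: 0.6605·0.33 = 0.217965
The normalizing constant is 0.03·0.67 + 0.6605·0.33 = 0.238065
P(flaky test harness | test failure, ¬genuine code bug) = 0.217965/0.238065 ≈ 0.9156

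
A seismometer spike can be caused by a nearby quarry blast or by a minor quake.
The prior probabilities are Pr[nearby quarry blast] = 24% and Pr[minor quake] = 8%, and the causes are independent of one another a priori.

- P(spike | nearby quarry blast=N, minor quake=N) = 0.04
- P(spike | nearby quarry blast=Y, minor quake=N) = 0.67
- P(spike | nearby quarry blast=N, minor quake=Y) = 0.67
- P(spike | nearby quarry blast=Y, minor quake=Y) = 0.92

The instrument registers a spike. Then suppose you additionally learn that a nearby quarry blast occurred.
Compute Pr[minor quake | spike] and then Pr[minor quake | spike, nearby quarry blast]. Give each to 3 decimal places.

For the numerator, keep only minor quake=true terms: 0.040736 + 0.017664 = 0.058400
Normalizer over all consistent configurations: 0.04×0.76×0.92 + 0.67×0.76×0.08 + 0.67×0.24×0.92 + 0.92×0.24×0.08 = 0.234304
Posterior = 0.058400 / 0.234304 ≈ 0.249

With the extra evidence:
P(spike | nearby quarry blast) = 0.67×0.92 + 0.92×0.08 = 0.616400 + 0.073600 = 0.690000
The minor quake-present share is 0.92×0.08 = 0.073600.
So P(minor quake | spike, nearby quarry blast) = 0.073600/0.690000 ≈ 0.107.

Pr[minor quake | spike] ≈ 0.249; Pr[minor quake | spike, nearby quarry blast] ≈ 0.107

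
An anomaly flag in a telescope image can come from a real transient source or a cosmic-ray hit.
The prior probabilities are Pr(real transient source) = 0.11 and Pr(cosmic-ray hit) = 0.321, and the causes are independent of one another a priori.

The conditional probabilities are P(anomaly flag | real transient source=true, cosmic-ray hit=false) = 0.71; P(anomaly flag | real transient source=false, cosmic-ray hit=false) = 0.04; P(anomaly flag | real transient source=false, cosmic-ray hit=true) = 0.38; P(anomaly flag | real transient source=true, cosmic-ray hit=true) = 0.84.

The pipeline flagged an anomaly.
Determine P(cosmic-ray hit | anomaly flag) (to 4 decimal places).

Sum P(anomaly flag|·) weighted by the priors over the 4 (real transient source, cosmic-ray hit) configurations:
  P(anomaly flag) = 0.04·0.89·0.679 + 0.38·0.89·0.321 + 0.71·0.11·0.679 + 0.84·0.11·0.321
        = 0.024172 + 0.108562 + 0.053030 + 0.029660 = 0.215424
Configurations with cosmic-ray hit contribute 0.138222, so
  P(cosmic-ray hit | anomaly flag) = 0.138222 / 0.215424 ≈ 0.6416

P(cosmic-ray hit | anomaly flag) ≈ 0.6416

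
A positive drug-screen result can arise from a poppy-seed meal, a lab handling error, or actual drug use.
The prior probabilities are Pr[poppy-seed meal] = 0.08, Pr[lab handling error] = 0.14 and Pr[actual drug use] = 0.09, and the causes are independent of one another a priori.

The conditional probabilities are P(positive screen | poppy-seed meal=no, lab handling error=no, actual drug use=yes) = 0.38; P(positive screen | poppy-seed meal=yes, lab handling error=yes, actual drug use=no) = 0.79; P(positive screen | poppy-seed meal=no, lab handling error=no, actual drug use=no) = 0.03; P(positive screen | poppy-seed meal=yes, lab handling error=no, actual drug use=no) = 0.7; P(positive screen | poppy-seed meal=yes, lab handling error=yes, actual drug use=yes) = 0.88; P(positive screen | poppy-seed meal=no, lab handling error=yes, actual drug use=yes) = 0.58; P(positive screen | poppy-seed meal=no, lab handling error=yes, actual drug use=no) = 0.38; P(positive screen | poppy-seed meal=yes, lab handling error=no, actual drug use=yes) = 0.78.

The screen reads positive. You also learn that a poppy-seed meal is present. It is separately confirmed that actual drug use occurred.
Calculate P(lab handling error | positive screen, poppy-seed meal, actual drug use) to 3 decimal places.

For the numerator, keep only lab handling error=true terms: 0.88*0.14 = 0.123200
The normalizing constant is 0.78*0.86 + 0.88*0.14 = 0.794000
Posterior = 0.123200 / 0.794000 ≈ 0.155

P(lab handling error | positive screen, poppy-seed meal, actual drug use) ≈ 0.155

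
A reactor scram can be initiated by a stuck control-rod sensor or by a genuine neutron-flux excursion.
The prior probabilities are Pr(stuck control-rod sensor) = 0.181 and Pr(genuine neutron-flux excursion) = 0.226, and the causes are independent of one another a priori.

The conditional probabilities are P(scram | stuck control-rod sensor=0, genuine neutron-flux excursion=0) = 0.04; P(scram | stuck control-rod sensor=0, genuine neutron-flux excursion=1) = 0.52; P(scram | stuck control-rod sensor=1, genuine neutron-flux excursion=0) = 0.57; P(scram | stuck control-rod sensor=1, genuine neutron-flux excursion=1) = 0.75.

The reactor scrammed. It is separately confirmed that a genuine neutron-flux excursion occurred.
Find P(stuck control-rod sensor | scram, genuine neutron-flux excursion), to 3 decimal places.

P(stuck control-rod sensor | scram, genuine neutron-flux excursion) ≈ 0.242

P(scram | genuine neutron-flux excursion) = 0.52×0.819 + 0.75×0.181 = 0.425880 + 0.135750 = 0.561630
The stuck control-rod sensor-present share is 0.75×0.181 = 0.135750.
So P(stuck control-rod sensor | scram, genuine neutron-flux excursion) = 0.135750/0.561630 ≈ 0.242.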